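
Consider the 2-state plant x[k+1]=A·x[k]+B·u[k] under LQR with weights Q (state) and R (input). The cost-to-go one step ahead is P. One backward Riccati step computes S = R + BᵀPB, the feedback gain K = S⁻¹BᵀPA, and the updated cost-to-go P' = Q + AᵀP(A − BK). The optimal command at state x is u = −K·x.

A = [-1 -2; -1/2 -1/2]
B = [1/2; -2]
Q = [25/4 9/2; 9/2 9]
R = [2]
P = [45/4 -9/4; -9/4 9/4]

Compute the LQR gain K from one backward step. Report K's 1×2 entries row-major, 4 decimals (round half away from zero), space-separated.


-0.3993 -0.9522

BᵀP = [10.1250 -5.6250]
S = R + BᵀPB = [2] + [16.3125] = [18.3125]
BᵀPA = [-7.3125 -17.4375]
K = S⁻¹·BᵀPA = [-0.3993 -0.9522]
A−BK = [-0.8003 -1.5239; -1.2986 -2.4044]
AᵀP(A−BK) = [6.6425 12.7244; 12.7244 24.4582]
P' = Q + AᵀP(A−BK) = [12.8925 17.2244; 17.2244 33.4582]
tr(P') = 46.3507


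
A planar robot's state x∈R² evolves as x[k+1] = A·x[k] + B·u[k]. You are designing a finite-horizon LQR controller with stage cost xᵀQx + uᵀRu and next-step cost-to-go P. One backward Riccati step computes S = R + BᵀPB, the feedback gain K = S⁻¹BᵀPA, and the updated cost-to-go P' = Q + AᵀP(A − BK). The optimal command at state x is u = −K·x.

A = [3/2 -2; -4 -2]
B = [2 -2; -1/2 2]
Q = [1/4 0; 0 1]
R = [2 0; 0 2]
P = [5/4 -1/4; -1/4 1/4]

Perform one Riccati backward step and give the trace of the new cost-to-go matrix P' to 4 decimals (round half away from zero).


BᵀP = [2.6250 -0.6250; -3.0000 1.0000]
S = R + BᵀPB = [2 0; 0 2] + [5.5625 -6.5000; -6.5000 8.0000] = [7.5625 -6.5000; -6.5000 10.0000]
BᵀPA = [6.4375 -4.0000; -8.5000 4.0000]
K = S⁻¹·BᵀPA = [0.2734 -0.4195; -0.6723 0.1273]
A−BK = [-0.3914 -0.9064; -2.5187 -2.4644]
AᵀP(A−BK) = [2.3380 0.7828; 0.7828 1.8127]
P' = Q + AᵀP(A−BK) = [2.5880 0.7828; 0.7828 2.8127]
tr(P') = 5.4007

5.4007


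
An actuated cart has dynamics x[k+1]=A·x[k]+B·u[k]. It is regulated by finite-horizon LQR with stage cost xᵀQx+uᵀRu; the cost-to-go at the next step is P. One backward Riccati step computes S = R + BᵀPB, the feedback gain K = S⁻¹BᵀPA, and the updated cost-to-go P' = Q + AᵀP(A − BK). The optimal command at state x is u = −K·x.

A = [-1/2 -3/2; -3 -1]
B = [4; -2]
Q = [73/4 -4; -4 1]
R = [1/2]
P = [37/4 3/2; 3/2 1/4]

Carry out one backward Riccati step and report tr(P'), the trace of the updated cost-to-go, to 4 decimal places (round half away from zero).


BᵀP = [34.0000 5.5000]
S = R + BᵀPB = [1/2] + [125.0000] = [125.5000]
BᵀPA = [-33.5000 -56.5000]
K = S⁻¹·BᵀPA = [-0.2669 -0.4502]
A−BK = [0.5677 0.3008; -3.5339 -1.9004]
AᵀP(A−BK) = [0.1203 0.1058; 0.1058 0.1262]
P' = Q + AᵀP(A−BK) = [18.3703 -3.8942; -3.8942 1.1262]
tr(P') = 19.4965

19.4965


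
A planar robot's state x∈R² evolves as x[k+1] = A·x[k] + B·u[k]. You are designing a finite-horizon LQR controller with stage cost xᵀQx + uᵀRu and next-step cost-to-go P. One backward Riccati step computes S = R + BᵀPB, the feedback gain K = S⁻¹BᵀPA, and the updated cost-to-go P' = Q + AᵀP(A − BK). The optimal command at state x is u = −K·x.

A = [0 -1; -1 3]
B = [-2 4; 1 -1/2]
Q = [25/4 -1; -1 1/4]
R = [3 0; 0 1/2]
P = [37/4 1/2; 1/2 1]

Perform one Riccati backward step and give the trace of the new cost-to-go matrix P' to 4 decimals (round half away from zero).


BᵀP = [-18.0000 0.0000; 36.7500 1.5000]
S = R + BᵀPB = [3 0; 0 1/2] + [36.0000 -72.0000; -72.0000 146.2500] = [39.0000 -72.0000; -72.0000 146.7500]
BᵀPA = [0.0000 18.0000; -1.5000 -32.2500]
K = S⁻¹·BᵀPA = [-0.2003 0.5925; -0.1085 0.0709]
A−BK = [0.0334 -0.0987; -0.8540 2.4430]
AᵀP(A−BK) = [0.8373 -2.3936; -2.3936 6.8727]
P' = Q + AᵀP(A−BK) = [7.0873 -3.3936; -3.3936 7.1227]
tr(P') = 14.2100

14.2100


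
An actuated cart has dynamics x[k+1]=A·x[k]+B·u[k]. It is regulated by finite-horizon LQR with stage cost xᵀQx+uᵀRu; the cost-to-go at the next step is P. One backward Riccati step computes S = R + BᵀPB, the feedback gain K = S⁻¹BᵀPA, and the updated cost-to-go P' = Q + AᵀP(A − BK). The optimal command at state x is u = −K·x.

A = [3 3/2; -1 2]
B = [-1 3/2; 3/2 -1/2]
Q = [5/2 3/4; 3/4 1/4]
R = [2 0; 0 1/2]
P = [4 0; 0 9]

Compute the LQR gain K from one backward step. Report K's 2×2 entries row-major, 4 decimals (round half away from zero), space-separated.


-0.0874 1.6915 1.8201 1.8355

BᵀP = [-4.0000 13.5000; 6.0000 -4.5000]
S = R + BᵀPB = [2 0; 0 1/2] + [24.2500 -12.7500; -12.7500 11.2500] = [26.2500 -12.7500; -12.7500 11.7500]
BᵀPA = [-25.5000 21.0000; 22.5000 0.0000]
K = S⁻¹·BᵀPA = [-0.0874 1.6915; 1.8201 1.8355]
A−BK = [0.1825 0.4383; 0.0411 0.3805]
AᵀP(A−BK) = [1.8201 1.8355; 1.8355 9.4781]
P' = Q + AᵀP(A−BK) = [4.3201 2.5855; 2.5855 9.7281]
tr(P') = 14.0482


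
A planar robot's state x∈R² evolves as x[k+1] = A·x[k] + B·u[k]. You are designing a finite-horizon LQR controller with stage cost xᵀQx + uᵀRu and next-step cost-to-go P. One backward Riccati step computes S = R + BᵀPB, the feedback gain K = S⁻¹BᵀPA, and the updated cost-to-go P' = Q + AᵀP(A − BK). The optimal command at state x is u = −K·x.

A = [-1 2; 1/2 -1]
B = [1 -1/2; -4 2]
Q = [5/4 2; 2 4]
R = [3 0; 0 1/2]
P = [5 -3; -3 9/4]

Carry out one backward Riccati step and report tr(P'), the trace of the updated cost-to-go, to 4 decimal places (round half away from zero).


BᵀP = [17.0000 -12.0000; -8.5000 6.0000]
S = R + BᵀPB = [3 0; 0 1/2] + [65.0000 -32.5000; -32.5000 16.2500] = [68.0000 -32.5000; -32.5000 16.7500]
BᵀPA = [-23.0000 46.0000; 11.5000 -23.0000]
K = S⁻¹·BᵀPA = [-0.1390 0.2779; 0.4169 -0.8338]
A−BK = [-0.6526 1.3051; -0.8897 1.7795]
AᵀP(A−BK) = [0.5716 -1.1431; -1.1431 2.2863]
P' = Q + AᵀP(A−BK) = [1.8216 0.8569; 0.8569 6.2863]
tr(P') = 8.1078

8.1078


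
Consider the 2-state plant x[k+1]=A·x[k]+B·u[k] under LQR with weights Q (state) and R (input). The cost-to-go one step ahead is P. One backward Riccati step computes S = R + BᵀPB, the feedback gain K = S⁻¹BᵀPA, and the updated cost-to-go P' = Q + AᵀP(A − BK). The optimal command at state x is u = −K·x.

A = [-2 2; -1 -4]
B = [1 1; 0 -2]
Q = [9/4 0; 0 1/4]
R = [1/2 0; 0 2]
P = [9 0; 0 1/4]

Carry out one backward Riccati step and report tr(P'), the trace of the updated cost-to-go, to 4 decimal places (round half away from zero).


7.9811

BᵀP = [9.0000 0.0000; 9.0000 -0.5000]
S = R + BᵀPB = [1/2 0; 0 2] + [9.0000 9.0000; 9.0000 10.0000] = [9.5000 9.0000; 9.0000 12.0000]
BᵀPA = [-18.0000 18.0000; -17.5000 20.0000]
K = S⁻¹·BᵀPA = [-1.7727 1.0909; -0.1288 0.8485]
A−BK = [-0.0985 0.0606; -1.2576 -2.3030]
AᵀP(A−BK) = [2.0871 -0.5152; -0.5152 3.3939]
P' = Q + AᵀP(A−BK) = [4.3371 -0.5152; -0.5152 3.6439]
tr(P') = 7.9811


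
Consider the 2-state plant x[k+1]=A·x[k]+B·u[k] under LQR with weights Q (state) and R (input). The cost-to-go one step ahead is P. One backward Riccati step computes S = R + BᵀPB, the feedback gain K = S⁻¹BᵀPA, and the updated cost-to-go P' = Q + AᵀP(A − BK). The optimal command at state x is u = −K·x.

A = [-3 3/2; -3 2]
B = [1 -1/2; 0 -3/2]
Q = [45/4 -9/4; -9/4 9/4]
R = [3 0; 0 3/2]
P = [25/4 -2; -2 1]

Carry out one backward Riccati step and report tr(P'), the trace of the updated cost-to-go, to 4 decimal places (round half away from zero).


26.3224

BᵀP = [6.2500 -2.0000; -0.1250 -0.5000]
S = R + BᵀPB = [3 0; 0 3/2] + [6.2500 -0.1250; -0.1250 0.8125] = [9.2500 -0.1250; -0.1250 2.3125]
BᵀPA = [-12.7500 5.3750; 1.8750 -1.1875]
K = S⁻¹·BᵀPA = [-1.3684 0.5746; 0.7368 -0.4825]
A−BK = [-1.2632 0.6842; -1.8947 1.2763]
AᵀP(A−BK) = [10.4211 -4.8947; -4.8947 2.4013]
P' = Q + AᵀP(A−BK) = [21.6711 -7.1447; -7.1447 4.6513]
tr(P') = 26.3224


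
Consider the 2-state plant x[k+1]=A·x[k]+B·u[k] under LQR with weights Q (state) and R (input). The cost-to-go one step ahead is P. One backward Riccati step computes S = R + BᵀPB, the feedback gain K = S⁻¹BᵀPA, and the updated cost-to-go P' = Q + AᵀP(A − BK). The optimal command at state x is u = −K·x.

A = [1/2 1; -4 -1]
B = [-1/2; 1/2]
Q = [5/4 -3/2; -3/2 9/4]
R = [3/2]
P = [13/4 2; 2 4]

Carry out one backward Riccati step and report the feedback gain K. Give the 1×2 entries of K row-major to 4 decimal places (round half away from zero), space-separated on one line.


BᵀP = [-0.6250 1.0000]
S = R + BᵀPB = [3/2] + [0.8125] = [2.3125]
BᵀPA = [-4.3125 -1.6250]
K = S⁻¹·BᵀPA = [-1.8649 -0.7027]
A−BK = [-0.4324 0.6486; -3.0676 -0.6486]
AᵀP(A−BK) = [48.7703 5.5946; 5.5946 2.1081]
P' = Q + AᵀP(A−BK) = [50.0203 4.0946; 4.0946 4.3581]
tr(P') = 54.3784

-1.8649 -0.7027


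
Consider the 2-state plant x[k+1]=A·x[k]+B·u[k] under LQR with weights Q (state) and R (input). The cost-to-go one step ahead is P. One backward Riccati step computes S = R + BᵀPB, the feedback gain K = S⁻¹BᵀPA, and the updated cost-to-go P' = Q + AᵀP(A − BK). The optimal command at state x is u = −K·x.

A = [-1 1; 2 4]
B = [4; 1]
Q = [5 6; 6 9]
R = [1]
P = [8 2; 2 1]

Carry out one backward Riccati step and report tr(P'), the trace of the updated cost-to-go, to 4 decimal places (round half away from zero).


BᵀP = [34.0000 9.0000]
S = R + BᵀPB = [1] + [145.0000] = [146.0000]
BᵀPA = [-16.0000 70.0000]
K = S⁻¹·BᵀPA = [-0.1096 0.4795]
A−BK = [-0.5616 -0.9178; 2.1096 3.5205]
AᵀP(A−BK) = [2.2466 3.6712; 3.6712 6.4384]
P' = Q + AᵀP(A−BK) = [7.2466 9.6712; 9.6712 15.4384]
tr(P') = 22.6849

22.6849


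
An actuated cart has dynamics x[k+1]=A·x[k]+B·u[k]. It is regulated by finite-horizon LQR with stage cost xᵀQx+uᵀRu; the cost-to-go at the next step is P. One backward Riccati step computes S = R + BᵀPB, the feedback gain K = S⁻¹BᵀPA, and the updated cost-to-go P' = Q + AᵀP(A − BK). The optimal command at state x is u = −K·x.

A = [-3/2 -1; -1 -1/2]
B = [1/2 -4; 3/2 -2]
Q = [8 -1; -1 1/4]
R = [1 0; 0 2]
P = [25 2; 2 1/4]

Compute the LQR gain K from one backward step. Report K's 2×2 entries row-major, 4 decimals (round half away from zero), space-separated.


-0.1184 -0.0634 0.3605 0.2394

BᵀP = [15.5000 1.3750; -104.0000 -8.5000]
S = R + BᵀPB = [1 0; 0 2] + [9.8125 -64.7500; -64.7500 433.0000] = [10.8125 -64.7500; -64.7500 435.0000]
BᵀPA = [-24.6250 -16.1875; 164.5000 108.2500]
K = S⁻¹·BᵀPA = [-0.1184 -0.0634; 0.3605 0.2394]
A−BK = [0.0013 -0.0106; -0.1013 0.0739]
AᵀP(A−BK) = [0.2761 0.1803; 0.1803 0.1197]
P' = Q + AᵀP(A−BK) = [8.2761 -0.8197; -0.8197 0.3697]
tr(P') = 8.6458


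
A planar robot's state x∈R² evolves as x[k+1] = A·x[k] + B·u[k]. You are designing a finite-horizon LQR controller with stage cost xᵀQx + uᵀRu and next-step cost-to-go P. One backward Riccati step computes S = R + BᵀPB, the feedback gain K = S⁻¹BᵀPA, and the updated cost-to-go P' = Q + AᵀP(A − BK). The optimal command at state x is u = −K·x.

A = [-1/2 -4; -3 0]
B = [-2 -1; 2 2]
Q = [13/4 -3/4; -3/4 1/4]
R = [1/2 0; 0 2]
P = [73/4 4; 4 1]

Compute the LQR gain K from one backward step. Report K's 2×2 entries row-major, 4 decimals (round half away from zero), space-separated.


0.8000 2.5600 -0.2515 -0.1503

BᵀP = [-28.5000 -6.0000; -10.2500 -2.0000]
S = R + BᵀPB = [1/2 0; 0 2] + [45.0000 16.5000; 16.5000 6.2500] = [45.5000 16.5000; 16.5000 8.2500]
BᵀPA = [32.2500 114.0000; 11.1250 41.0000]
K = S⁻¹·BᵀPA = [0.8000 2.5600; -0.2515 -0.1503]
A−BK = [0.8485 0.9697; -4.0970 -4.8194]
AᵀP(A−BK) = [2.5606 3.6121; 3.6121 6.3224]
P' = Q + AᵀP(A−BK) = [5.8106 2.8621; 2.8621 6.5724]
tr(P') = 12.3830


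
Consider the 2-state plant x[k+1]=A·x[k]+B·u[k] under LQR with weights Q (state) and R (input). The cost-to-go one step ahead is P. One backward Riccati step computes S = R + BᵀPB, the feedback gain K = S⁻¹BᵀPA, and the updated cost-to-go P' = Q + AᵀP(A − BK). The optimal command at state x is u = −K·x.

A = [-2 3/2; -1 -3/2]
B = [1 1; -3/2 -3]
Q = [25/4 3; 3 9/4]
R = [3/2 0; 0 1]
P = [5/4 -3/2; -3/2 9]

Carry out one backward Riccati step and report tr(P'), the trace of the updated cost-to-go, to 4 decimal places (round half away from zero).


13.8556

BᵀP = [3.5000 -15.0000; 5.7500 -28.5000]
S = R + BᵀPB = [3/2 0; 0 1] + [26.0000 48.5000; 48.5000 91.2500] = [27.5000 48.5000; 48.5000 92.2500]
BᵀPA = [8.0000 27.7500; 17.0000 51.3750]
K = S⁻¹·BᵀPA = [-0.4685 0.3697; 0.4306 0.3626]
A−BK = [-1.9621 0.7678; -0.4110 0.1422]
AᵀP(A−BK) = [4.4279 -1.6209; -1.6209 0.9277]
P' = Q + AᵀP(A−BK) = [10.6779 1.3791; 1.3791 3.1777]
tr(P') = 13.8556


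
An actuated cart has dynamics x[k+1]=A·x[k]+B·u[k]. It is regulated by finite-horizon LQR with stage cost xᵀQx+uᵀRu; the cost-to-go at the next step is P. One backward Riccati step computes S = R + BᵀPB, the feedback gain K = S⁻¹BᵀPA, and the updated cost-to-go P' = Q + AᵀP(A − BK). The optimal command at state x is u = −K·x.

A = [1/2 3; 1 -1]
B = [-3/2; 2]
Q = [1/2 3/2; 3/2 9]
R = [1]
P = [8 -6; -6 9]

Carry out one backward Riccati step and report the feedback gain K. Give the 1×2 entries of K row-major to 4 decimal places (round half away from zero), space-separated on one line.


BᵀP = [-24.0000 27.0000]
S = R + BᵀPB = [1] + [90.0000] = [91.0000]
BᵀPA = [15.0000 -99.0000]
K = S⁻¹·BᵀPA = [0.1648 -1.0879]
A−BK = [0.7473 1.3681; 0.6703 1.1758]
AᵀP(A−BK) = [2.5275 4.3187; 4.3187 9.2967]
P' = Q + AᵀP(A−BK) = [3.0275 5.8187; 5.8187 18.2967]
tr(P') = 21.3242

0.1648 -1.0879


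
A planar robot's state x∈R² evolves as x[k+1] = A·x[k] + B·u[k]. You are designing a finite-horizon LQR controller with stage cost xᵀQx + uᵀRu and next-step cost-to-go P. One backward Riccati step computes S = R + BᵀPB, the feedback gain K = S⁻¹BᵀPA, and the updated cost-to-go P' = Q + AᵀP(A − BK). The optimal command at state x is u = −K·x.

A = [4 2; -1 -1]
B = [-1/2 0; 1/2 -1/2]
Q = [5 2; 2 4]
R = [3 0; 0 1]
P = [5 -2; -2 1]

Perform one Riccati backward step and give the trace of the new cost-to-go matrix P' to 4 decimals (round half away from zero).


BᵀP = [-3.5000 1.5000; 1.0000 -0.5000]
S = R + BᵀPB = [3 0; 0 1] + [2.5000 -0.7500; -0.7500 0.2500] = [5.5000 -0.7500; -0.7500 1.2500]
BᵀPA = [-15.5000 -8.5000; 4.5000 2.5000]
K = S⁻¹·BᵀPA = [-2.5347 -1.3861; 2.0792 1.1683]
A−BK = [2.7327 1.3069; 1.3069 0.2772]
AᵀP(A−BK) = [48.3564 26.2574; 26.2574 14.2970]
P' = Q + AᵀP(A−BK) = [53.3564 28.2574; 28.2574 18.2970]
tr(P') = 71.6535

71.6535


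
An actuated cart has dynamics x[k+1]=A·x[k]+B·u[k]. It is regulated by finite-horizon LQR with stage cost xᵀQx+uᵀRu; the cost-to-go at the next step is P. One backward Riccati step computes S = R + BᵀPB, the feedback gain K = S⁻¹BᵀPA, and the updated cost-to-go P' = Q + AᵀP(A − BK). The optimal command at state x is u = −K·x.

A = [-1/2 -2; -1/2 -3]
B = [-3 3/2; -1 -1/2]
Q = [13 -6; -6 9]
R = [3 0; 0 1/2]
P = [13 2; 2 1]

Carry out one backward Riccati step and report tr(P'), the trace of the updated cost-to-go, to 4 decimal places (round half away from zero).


27.2996

BᵀP = [-41.0000 -7.0000; 18.5000 2.5000]
S = R + BᵀPB = [3 0; 0 1/2] + [130.0000 -58.0000; -58.0000 26.5000] = [133.0000 -58.0000; -58.0000 27.0000]
BᵀPA = [24.0000 103.0000; -10.5000 -44.5000]
K = S⁻¹·BᵀPA = [0.1718 0.8811; -0.0198 0.2445]
A−BK = [0.0452 0.2764; -0.3381 -1.9967]
AᵀP(A−BK) = [0.1685 0.9218; 0.9218 5.1311]
P' = Q + AᵀP(A−BK) = [13.1685 -5.0782; -5.0782 14.1311]
tr(P') = 27.2996


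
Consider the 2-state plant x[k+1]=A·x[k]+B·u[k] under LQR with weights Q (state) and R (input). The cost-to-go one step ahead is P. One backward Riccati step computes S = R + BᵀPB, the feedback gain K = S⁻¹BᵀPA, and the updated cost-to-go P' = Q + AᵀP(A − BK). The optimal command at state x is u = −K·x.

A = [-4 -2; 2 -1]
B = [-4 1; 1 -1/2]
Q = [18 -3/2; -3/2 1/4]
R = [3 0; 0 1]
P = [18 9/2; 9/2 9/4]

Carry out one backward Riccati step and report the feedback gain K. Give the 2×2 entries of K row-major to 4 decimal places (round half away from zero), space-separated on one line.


BᵀP = [-67.5000 -15.7500; 15.7500 3.3750]
S = R + BᵀPB = [3 0; 0 1] + [254.2500 -59.6250; -59.6250 14.0625] = [257.2500 -59.6250; -59.6250 15.0625]
BᵀPA = [238.5000 150.7500; -56.2500 -34.8750]
K = S⁻¹·BᵀPA = [0.7460 0.5982; -0.7812 0.0528]
A−BK = [-0.2346 0.3402; 0.8633 -1.5718]
AᵀP(A−BK) = [3.1249 -0.2111; -0.2111 3.9062]
P' = Q + AᵀP(A−BK) = [21.1249 -1.7111; -1.7111 4.1562]
tr(P') = 25.2811

0.7460 0.5982 -0.7812 0.0528


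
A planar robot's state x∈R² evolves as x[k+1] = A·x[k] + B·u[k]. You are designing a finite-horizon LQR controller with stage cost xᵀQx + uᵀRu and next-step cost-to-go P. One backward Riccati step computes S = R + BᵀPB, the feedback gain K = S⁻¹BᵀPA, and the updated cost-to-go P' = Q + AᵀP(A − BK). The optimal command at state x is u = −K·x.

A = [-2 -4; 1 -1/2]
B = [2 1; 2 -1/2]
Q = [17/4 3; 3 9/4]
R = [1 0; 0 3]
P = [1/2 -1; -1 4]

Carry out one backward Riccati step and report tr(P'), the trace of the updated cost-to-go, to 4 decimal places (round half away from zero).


13.3820

BᵀP = [-1.0000 6.0000; 1.0000 -3.0000]
S = R + BᵀPB = [1 0; 0 3] + [10.0000 -4.0000; -4.0000 2.5000] = [11.0000 -4.0000; -4.0000 5.5000]
BᵀPA = [8.0000 1.0000; -5.0000 -2.5000]
K = S⁻¹·BᵀPA = [0.5393 -0.1011; -0.5169 -0.5281]
A−BK = [-2.5618 -3.2697; -0.3371 -0.5618]
AᵀP(A−BK) = [3.1011 3.1685; 3.1685 3.7809]
P' = Q + AᵀP(A−BK) = [7.3511 6.1685; 6.1685 6.0309]
tr(P') = 13.3820


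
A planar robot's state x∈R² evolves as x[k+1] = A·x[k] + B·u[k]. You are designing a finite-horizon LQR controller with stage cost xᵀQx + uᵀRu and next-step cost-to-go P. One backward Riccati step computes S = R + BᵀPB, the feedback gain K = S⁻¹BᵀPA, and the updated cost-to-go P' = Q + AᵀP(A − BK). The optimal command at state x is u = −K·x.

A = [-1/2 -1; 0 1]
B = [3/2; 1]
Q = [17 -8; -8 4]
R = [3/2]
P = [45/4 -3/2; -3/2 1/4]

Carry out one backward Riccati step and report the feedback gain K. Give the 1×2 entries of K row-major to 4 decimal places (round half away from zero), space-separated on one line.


-0.3407 -0.7701

BᵀP = [15.3750 -2.0000]
S = R + BᵀPB = [3/2] + [21.0625] = [22.5625]
BᵀPA = [-7.6875 -17.3750]
K = S⁻¹·BᵀPA = [-0.3407 -0.7701]
A−BK = [0.0111 0.1551; 0.3407 1.7701]
AᵀP(A−BK) = [0.1932 0.4550; 0.4550 1.1198]
P' = Q + AᵀP(A−BK) = [17.1932 -7.5450; -7.5450 5.1198]
tr(P') = 22.3130


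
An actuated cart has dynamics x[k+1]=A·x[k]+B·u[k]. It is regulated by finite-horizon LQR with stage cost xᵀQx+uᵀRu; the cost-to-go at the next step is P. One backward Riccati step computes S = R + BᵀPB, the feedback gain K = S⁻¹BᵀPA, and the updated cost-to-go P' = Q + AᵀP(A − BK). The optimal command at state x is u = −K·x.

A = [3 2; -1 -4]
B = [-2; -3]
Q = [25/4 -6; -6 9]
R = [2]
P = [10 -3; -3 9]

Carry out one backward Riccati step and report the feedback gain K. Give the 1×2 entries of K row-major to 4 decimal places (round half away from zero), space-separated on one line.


BᵀP = [-11.0000 -21.0000]
S = R + BᵀPB = [2] + [85.0000] = [87.0000]
BᵀPA = [-12.0000 62.0000]
K = S⁻¹·BᵀPA = [-0.1379 0.7126]
A−BK = [2.7241 3.4253; -1.4138 -1.8621]
AᵀP(A−BK) = [115.3448 146.5517; 146.5517 187.8161]
P' = Q + AᵀP(A−BK) = [121.5948 140.5517; 140.5517 196.8161]
tr(P') = 318.4109

-0.1379 0.7126


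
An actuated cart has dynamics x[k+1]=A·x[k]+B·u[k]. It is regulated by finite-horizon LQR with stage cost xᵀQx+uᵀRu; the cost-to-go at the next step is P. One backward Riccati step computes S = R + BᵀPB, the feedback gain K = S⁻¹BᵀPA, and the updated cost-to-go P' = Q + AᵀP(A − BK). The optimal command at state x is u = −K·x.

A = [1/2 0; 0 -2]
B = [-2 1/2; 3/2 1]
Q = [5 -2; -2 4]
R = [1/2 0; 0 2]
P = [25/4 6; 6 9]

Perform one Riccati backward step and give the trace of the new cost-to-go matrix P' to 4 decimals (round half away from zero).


BᵀP = [-3.5000 1.5000; 9.1250 12.0000]
S = R + BᵀPB = [1/2 0; 0 2] + [9.2500 -0.2500; -0.2500 16.5625] = [9.7500 -0.2500; -0.2500 18.5625]
BᵀPA = [-1.7500 -3.0000; 4.5625 -24.0000]
K = S⁻¹·BᵀPA = [-0.1732 -0.3410; 0.2435 -1.2975]
A−BK = [0.0318 -0.0332; 0.0164 -0.1910]
AᵀP(A−BK) = [0.1485 -0.6767; -0.6767 3.8366]
P' = Q + AᵀP(A−BK) = [5.1485 -2.6767; -2.6767 7.8366]
tr(P') = 12.9851

12.9851


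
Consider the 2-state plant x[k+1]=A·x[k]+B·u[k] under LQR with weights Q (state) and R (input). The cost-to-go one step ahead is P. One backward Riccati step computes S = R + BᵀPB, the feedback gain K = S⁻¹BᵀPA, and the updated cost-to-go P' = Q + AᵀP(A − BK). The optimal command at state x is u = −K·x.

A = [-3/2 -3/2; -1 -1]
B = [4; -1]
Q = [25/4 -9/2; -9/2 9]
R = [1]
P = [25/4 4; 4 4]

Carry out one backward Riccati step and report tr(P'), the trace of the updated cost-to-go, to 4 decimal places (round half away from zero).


23.5325

BᵀP = [21.0000 12.0000]
S = R + BᵀPB = [1] + [72.0000] = [73.0000]
BᵀPA = [-43.5000 -43.5000]
K = S⁻¹·BᵀPA = [-0.5959 -0.5959]
A−BK = [0.8836 0.8836; -1.5959 -1.5959]
AᵀP(A−BK) = [4.1413 4.1413; 4.1413 4.1413]
P' = Q + AᵀP(A−BK) = [10.3913 -0.3587; -0.3587 13.1413]
tr(P') = 23.5325


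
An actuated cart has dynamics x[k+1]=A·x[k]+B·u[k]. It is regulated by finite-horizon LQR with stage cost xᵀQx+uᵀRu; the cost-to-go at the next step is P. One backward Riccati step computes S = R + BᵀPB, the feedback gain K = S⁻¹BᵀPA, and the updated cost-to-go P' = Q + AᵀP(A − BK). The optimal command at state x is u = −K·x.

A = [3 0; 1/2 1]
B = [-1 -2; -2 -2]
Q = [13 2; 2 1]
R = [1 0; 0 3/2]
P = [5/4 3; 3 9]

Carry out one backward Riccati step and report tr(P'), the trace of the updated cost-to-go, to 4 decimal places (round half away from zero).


15.4592

BᵀP = [-7.2500 -21.0000; -8.5000 -24.0000]
S = R + BᵀPB = [1 0; 0 3/2] + [49.2500 56.5000; 56.5000 65.0000] = [50.2500 56.5000; 56.5000 66.5000]
BᵀPA = [-32.2500 -21.0000; -37.5000 -24.0000]
K = S⁻¹·BᵀPA = [-0.1732 -0.2711; -0.4167 -0.1305]
A−BK = [1.9933 -0.5322; -0.6799 0.1967]
AᵀP(A−BK) = [1.2860 -0.1393; -0.1393 0.1732]
P' = Q + AᵀP(A−BK) = [14.2860 1.8607; 1.8607 1.1732]
tr(P') = 15.4592


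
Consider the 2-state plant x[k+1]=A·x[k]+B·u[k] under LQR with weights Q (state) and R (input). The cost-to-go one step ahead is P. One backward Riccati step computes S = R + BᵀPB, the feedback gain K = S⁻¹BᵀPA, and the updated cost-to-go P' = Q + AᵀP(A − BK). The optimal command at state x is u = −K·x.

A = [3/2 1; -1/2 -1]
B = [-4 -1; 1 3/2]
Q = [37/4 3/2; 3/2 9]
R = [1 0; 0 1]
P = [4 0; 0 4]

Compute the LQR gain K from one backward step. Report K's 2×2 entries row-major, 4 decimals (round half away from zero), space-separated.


-0.3444 -0.1245 -0.1017 -0.5187

BᵀP = [-16.0000 4.0000; -4.0000 6.0000]
S = R + BᵀPB = [1 0; 0 1] + [68.0000 22.0000; 22.0000 13.0000] = [69.0000 22.0000; 22.0000 14.0000]
BᵀPA = [-26.0000 -20.0000; -9.0000 -10.0000]
K = S⁻¹·BᵀPA = [-0.3444 -0.1245; -0.1017 -0.5187]
A−BK = [0.0207 -0.0166; -0.0031 -0.0975]
AᵀP(A−BK) = [0.1307 0.0954; 0.0954 0.3237]
P' = Q + AᵀP(A−BK) = [9.3807 1.5954; 1.5954 9.3237]
tr(P') = 18.7044


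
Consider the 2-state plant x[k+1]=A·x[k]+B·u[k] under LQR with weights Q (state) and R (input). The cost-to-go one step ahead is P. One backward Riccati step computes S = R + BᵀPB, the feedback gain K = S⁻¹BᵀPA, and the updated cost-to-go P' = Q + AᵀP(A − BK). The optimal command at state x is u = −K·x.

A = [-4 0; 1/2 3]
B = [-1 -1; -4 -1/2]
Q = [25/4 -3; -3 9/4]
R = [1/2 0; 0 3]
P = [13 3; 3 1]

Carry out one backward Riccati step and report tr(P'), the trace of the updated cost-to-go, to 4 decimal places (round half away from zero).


BᵀP = [-25.0000 -7.0000; -14.5000 -3.5000]
S = R + BᵀPB = [1/2 0; 0 3] + [53.0000 28.5000; 28.5000 16.2500] = [53.5000 28.5000; 28.5000 19.2500]
BᵀPA = [96.5000 -21.0000; 56.2500 -10.5000]
K = S⁻¹·BᵀPA = [1.1694 -0.4825; 1.1907 0.1689]
A−BK = [-1.6399 -0.3136; 5.7731 1.1545]
AᵀP(A−BK) = [16.4222 2.5606; 2.5606 0.6410]
P' = Q + AᵀP(A−BK) = [22.6722 -0.4394; -0.4394 2.8910]
tr(P') = 25.5632

25.5632


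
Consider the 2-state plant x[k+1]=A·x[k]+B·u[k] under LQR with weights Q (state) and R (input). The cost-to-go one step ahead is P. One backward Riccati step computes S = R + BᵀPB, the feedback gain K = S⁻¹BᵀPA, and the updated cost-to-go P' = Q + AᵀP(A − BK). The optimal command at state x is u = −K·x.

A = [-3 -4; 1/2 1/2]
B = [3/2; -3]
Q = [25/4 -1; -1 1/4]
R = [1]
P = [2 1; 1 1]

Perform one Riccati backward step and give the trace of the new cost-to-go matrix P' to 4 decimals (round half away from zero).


49.7955

BᵀP = [0.0000 -1.5000]
S = R + BᵀPB = [1] + [4.5000] = [5.5000]
BᵀPA = [-0.7500 -0.7500]
K = S⁻¹·BᵀPA = [-0.1364 -0.1364]
A−BK = [-2.7955 -3.7955; 0.0909 0.0909]
AᵀP(A−BK) = [15.1477 20.6477; 20.6477 28.1477]
P' = Q + AᵀP(A−BK) = [21.3977 19.6477; 19.6477 28.3977]
tr(P') = 49.7955


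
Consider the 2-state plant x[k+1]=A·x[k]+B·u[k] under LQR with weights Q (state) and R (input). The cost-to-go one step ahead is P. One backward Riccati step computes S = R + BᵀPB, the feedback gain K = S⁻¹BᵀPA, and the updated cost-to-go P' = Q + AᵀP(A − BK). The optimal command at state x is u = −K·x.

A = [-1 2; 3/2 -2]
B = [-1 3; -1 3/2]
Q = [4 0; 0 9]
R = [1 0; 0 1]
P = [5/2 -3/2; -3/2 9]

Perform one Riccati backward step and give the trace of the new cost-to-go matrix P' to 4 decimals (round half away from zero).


47.4559

BᵀP = [-1.0000 -7.5000; 5.2500 9.0000]
S = R + BᵀPB = [1 0; 0 1] + [8.5000 -14.2500; -14.2500 29.2500] = [9.5000 -14.2500; -14.2500 30.2500]
BᵀPA = [-10.2500 13.0000; 8.2500 -7.5000]
K = S⁻¹·BᵀPA = [-2.2832 3.3966; -0.8028 1.3521]
A−BK = [-0.8747 1.3403; 0.4211 -0.6316]
AᵀP(A−BK) = [10.4707 -15.8399; -15.8399 23.9852]
P' = Q + AᵀP(A−BK) = [14.4707 -15.8399; -15.8399 32.9852]
tr(P') = 47.4559


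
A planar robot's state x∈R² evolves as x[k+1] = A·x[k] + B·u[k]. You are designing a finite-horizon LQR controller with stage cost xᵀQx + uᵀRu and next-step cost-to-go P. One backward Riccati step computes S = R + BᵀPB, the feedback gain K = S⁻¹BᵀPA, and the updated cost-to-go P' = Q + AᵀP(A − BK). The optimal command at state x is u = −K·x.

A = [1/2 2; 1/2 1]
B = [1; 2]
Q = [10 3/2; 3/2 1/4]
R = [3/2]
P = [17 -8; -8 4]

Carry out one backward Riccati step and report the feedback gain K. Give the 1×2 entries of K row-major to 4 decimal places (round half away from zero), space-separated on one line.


0.2000 0.8000

BᵀP = [1.0000 0.0000]
S = R + BᵀPB = [3/2] + [1.0000] = [2.5000]
BᵀPA = [0.5000 2.0000]
K = S⁻¹·BᵀPA = [0.2000 0.8000]
A−BK = [0.3000 1.2000; 0.1000 -0.6000]
AᵀP(A−BK) = [1.1500 6.6000; 6.6000 38.4000]
P' = Q + AᵀP(A−BK) = [11.1500 8.1000; 8.1000 38.6500]
tr(P') = 49.8000


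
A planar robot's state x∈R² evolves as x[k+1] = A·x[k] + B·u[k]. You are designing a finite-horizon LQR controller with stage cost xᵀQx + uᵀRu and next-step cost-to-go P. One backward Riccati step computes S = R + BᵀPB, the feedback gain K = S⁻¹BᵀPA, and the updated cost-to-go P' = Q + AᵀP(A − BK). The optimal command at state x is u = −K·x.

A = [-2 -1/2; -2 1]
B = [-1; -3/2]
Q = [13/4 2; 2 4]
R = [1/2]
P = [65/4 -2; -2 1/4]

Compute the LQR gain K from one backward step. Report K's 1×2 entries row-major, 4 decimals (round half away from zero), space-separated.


BᵀP = [-13.2500 1.6250]
S = R + BᵀPB = [1/2] + [10.8125] = [11.3125]
BᵀPA = [23.2500 8.2500]
K = S⁻¹·BᵀPA = [2.0552 0.7293]
A−BK = [0.0552 0.2293; 1.0829 2.0939]
AᵀP(A−BK) = [2.2155 0.7942; 0.7942 0.2959]
P' = Q + AᵀP(A−BK) = [5.4655 2.7942; 2.7942 4.2959]
tr(P') = 9.7614

2.0552 0.7293


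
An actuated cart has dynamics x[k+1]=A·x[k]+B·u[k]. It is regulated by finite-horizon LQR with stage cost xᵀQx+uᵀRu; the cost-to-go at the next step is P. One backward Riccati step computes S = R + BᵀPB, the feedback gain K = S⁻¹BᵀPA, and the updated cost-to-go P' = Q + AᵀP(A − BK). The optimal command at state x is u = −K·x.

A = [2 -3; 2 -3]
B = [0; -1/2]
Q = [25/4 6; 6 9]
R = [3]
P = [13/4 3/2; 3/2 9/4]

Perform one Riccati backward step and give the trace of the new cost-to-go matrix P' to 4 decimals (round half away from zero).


112.9211

BᵀP = [-0.7500 -1.1250]
S = R + BᵀPB = [3] + [0.5625] = [3.5625]
BᵀPA = [-3.7500 5.6250]
K = S⁻¹·BᵀPA = [-1.0526 1.5789]
A−BK = [2.0000 -3.0000; 1.4737 -2.2105]
AᵀP(A−BK) = [30.0526 -45.0789; -45.0789 67.6184]
P' = Q + AᵀP(A−BK) = [36.3026 -39.0789; -39.0789 76.6184]
tr(P') = 112.9211


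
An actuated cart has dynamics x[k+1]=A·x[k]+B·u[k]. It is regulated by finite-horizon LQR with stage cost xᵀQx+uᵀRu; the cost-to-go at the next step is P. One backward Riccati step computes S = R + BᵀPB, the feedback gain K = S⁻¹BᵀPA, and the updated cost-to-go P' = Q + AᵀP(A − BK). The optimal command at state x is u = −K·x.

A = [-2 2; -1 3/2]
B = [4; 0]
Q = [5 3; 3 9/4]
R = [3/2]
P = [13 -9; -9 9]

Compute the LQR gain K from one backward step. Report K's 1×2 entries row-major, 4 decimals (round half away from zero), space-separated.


-0.3246 0.2387

BᵀP = [52.0000 -36.0000]
S = R + BᵀPB = [3/2] + [208.0000] = [209.5000]
BᵀPA = [-68.0000 50.0000]
K = S⁻¹·BᵀPA = [-0.3246 0.2387]
A−BK = [-0.7017 1.0453; -1.0000 1.5000]
AᵀP(A−BK) = [2.9284 -4.2709; -4.2709 6.3168]
P' = Q + AᵀP(A−BK) = [7.9284 -1.2709; -1.2709 8.5668]
tr(P') = 16.4952


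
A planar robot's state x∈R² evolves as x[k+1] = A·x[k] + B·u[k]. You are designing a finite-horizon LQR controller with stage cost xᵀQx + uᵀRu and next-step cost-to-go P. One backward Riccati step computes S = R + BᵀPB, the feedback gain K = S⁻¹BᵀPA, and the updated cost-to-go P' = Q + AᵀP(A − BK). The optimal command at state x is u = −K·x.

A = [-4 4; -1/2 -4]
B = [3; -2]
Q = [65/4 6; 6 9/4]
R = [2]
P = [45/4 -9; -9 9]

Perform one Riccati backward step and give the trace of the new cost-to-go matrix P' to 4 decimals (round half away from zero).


BᵀP = [51.7500 -45.0000]
S = R + BᵀPB = [2] + [245.2500] = [247.2500]
BᵀPA = [-184.5000 387.0000]
K = S⁻¹·BᵀPA = [-0.7462 1.5652]
A−BK = [-1.7614 -0.6957; -1.9924 -0.8696]
AᵀP(A−BK) = [8.5746 0.7826; 0.7826 6.2609]
P' = Q + AᵀP(A−BK) = [24.8246 6.7826; 6.7826 8.5109]
tr(P') = 33.3354

33.3354


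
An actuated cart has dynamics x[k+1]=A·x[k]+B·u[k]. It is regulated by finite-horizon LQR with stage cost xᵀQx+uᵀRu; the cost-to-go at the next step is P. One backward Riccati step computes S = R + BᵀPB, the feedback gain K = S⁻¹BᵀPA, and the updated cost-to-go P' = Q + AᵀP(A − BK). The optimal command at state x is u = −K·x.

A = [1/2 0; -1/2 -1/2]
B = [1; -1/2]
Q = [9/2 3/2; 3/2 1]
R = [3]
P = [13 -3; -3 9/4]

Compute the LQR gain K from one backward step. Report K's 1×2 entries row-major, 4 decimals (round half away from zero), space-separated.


BᵀP = [14.5000 -4.1250]
S = R + BᵀPB = [3] + [16.5625] = [19.5625]
BᵀPA = [9.3125 2.0625]
K = S⁻¹·BᵀPA = [0.4760 0.1054]
A−BK = [0.0240 -0.1054; -0.2620 -0.4473]
AᵀP(A−BK) = [0.8794 0.3307; 0.3307 0.3450]
P' = Q + AᵀP(A−BK) = [5.3794 1.8307; 1.8307 1.3450]
tr(P') = 6.7244

0.4760 0.1054


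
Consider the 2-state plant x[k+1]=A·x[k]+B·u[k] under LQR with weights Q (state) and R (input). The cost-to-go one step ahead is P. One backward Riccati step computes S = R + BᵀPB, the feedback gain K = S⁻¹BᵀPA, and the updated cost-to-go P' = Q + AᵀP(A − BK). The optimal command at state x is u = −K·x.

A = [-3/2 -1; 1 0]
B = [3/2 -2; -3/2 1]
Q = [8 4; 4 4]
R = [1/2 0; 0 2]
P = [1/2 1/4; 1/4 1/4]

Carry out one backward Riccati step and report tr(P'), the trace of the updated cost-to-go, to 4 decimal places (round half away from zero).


BᵀP = [0.3750 0.0000; -0.7500 -0.2500]
S = R + BᵀPB = [1/2 0; 0 2] + [0.5625 -0.7500; -0.7500 1.2500] = [1.0625 -0.7500; -0.7500 3.2500]
BᵀPA = [-0.5625 -0.3750; 0.8750 0.7500]
K = S⁻¹·BᵀPA = [-0.4054 -0.2270; 0.1757 0.1784]
A−BK = [-0.5405 -0.3027; 0.2162 -0.5189]
AᵀP(A−BK) = [0.2432 0.2162; 0.2162 0.2811]
P' = Q + AᵀP(A−BK) = [8.2432 4.2162; 4.2162 4.2811]
tr(P') = 12.5243

12.5243


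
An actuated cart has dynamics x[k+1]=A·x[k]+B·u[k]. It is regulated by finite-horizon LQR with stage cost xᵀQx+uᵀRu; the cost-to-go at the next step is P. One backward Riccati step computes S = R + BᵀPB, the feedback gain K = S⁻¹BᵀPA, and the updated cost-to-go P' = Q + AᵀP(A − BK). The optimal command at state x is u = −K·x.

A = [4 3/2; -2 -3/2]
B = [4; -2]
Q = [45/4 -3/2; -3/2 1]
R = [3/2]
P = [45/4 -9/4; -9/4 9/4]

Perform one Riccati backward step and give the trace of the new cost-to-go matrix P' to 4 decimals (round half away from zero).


BᵀP = [49.5000 -13.5000]
S = R + BᵀPB = [3/2] + [225.0000] = [226.5000]
BᵀPA = [225.0000 94.5000]
K = S⁻¹·BᵀPA = [0.9934 0.4172]
A−BK = [0.0265 -0.1689; -0.0132 -0.6656]
AᵀP(A−BK) = [1.4901 0.6258; 0.6258 1.0728]
P' = Q + AᵀP(A−BK) = [12.7401 -0.8742; -0.8742 2.0728]
tr(P') = 14.8129

14.8129


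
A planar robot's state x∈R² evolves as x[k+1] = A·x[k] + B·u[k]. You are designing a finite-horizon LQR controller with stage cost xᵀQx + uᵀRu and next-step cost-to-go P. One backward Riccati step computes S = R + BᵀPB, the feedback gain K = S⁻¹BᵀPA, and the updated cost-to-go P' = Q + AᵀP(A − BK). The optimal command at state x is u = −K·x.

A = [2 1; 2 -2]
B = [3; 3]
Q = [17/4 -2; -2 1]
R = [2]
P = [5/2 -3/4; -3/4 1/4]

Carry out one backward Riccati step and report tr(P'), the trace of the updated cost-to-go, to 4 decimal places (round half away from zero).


BᵀP = [5.2500 -1.5000]
S = R + BᵀPB = [2] + [11.2500] = [13.2500]
BᵀPA = [7.5000 8.2500]
K = S⁻¹·BᵀPA = [0.5660 0.6226]
A−BK = [0.3019 -0.8679; 0.3019 -3.8679]
AᵀP(A−BK) = [0.7547 0.8302; 0.8302 1.3632]
P' = Q + AᵀP(A−BK) = [5.0047 -1.1698; -1.1698 2.3632]
tr(P') = 7.3679

7.3679


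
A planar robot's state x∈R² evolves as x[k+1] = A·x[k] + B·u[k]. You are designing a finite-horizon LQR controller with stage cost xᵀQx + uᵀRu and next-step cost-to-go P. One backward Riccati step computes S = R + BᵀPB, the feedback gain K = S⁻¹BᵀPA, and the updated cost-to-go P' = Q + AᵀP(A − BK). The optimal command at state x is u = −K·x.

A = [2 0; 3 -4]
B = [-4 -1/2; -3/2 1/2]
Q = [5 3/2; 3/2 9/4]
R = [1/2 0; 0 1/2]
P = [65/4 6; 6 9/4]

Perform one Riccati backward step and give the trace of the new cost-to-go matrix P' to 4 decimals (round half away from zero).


8.0897

BᵀP = [-74.0000 -27.3750; -5.1250 -1.8750]
S = R + BᵀPB = [1/2 0; 0 1/2] + [337.0625 23.3125; 23.3125 1.6250] = [337.5625 23.3125; 23.3125 2.1250]
BᵀPA = [-230.1250 109.5000; -15.8750 7.5000]
K = S⁻¹·BᵀPA = [-0.6841 0.3327; 0.0344 -0.1208]
A−BK = [-0.7192 1.2705; 1.9566 -3.4405]
AᵀP(A−BK) = [0.3673 -0.3489; -0.3489 0.4724]
P' = Q + AᵀP(A−BK) = [5.3673 1.1511; 1.1511 2.7224]
tr(P') = 8.0897


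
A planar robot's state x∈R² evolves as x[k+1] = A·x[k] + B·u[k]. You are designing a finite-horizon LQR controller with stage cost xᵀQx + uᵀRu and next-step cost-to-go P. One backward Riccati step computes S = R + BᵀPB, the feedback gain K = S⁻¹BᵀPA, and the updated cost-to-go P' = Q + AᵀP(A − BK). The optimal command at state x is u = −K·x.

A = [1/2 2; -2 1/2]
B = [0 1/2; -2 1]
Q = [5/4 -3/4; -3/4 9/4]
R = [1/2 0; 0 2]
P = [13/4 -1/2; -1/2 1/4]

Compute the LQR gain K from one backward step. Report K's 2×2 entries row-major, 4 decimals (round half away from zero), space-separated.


BᵀP = [1.0000 -0.5000; 1.1250 0.0000]
S = R + BᵀPB = [1/2 0; 0 2] + [1.0000 0.0000; 0.0000 0.5625] = [1.5000 0.0000; 0.0000 2.5625]
BᵀPA = [1.5000 1.7500; 0.5625 2.2500]
K = S⁻¹·BᵀPA = [1.0000 1.1667; 0.2195 0.8780]
A−BK = [0.3902 1.5610; -0.2195 1.9553]
AᵀP(A−BK) = [1.1890 2.6311; 2.6311 8.0452]
P' = Q + AᵀP(A−BK) = [2.4390 1.8811; 1.8811 10.2952]
tr(P') = 12.7342

1.0000 1.1667 0.2195 0.8780


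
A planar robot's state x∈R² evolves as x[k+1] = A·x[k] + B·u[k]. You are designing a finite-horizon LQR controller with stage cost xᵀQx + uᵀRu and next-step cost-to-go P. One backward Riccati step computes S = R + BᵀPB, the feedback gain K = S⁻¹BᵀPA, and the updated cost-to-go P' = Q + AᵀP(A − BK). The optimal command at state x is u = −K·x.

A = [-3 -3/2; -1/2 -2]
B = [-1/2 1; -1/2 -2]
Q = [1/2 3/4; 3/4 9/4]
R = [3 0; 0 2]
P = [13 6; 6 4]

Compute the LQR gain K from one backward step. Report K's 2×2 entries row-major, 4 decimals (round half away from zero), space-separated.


BᵀP = [-9.5000 -5.0000; 1.0000 -2.0000]
S = R + BᵀPB = [3 0; 0 2] + [7.2500 0.5000; 0.5000 5.0000] = [10.2500 0.5000; 0.5000 7.0000]
BᵀPA = [31.0000 24.2500; -2.0000 2.5000]
K = S⁻¹·BᵀPA = [3.0490 2.3566; -0.5035 0.1888]
A−BK = [-0.9720 -0.5105; 0.0175 -0.4441]
AᵀP(A−BK) = [40.4755 30.3217; 30.3217 23.6294]
P' = Q + AᵀP(A−BK) = [40.9755 31.0717; 31.0717 25.8794]
tr(P') = 66.8549

3.0490 2.3566 -0.5035 0.1888


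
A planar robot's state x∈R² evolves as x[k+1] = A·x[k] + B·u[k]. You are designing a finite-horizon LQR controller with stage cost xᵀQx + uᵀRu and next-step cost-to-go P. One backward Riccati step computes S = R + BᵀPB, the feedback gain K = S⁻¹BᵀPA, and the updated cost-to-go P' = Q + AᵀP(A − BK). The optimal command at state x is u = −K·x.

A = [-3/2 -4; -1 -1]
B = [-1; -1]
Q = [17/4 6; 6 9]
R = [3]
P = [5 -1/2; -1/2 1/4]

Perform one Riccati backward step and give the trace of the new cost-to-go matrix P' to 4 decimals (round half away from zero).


50.2155

BᵀP = [-4.5000 0.2500]
S = R + BᵀPB = [3] + [4.2500] = [7.2500]
BᵀPA = [6.5000 17.7500]
K = S⁻¹·BᵀPA = [0.8966 2.4483]
A−BK = [-0.6034 -1.5517; -0.1034 1.4483]
AᵀP(A−BK) = [4.1724 11.5862; 11.5862 32.7931]
P' = Q + AᵀP(A−BK) = [8.4224 17.5862; 17.5862 41.7931]
tr(P') = 50.2155


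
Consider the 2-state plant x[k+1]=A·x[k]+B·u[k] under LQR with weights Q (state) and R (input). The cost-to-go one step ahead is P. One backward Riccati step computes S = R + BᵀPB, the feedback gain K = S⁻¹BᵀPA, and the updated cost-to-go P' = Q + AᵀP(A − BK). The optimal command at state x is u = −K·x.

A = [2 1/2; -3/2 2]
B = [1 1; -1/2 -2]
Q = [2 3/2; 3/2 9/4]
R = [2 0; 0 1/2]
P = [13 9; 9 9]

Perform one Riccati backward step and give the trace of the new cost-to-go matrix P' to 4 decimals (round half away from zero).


BᵀP = [8.5000 4.5000; -5.0000 -9.0000]
S = R + BᵀPB = [2 0; 0 1/2] + [6.2500 -0.5000; -0.5000 13.0000] = [8.2500 -0.5000; -0.5000 13.5000]
BᵀPA = [10.2500 13.2500; 3.5000 -20.5000]
K = S⁻¹·BᵀPA = [1.2610 1.5174; 0.3060 -1.4623]
A−BK = [0.4331 0.4449; -0.2576 -0.1659]
AᵀP(A−BK) = [4.2542 4.8144; 4.8144 7.1665]
P' = Q + AᵀP(A−BK) = [6.2542 6.3144; 6.3144 9.4165]
tr(P') = 15.6707

15.6707


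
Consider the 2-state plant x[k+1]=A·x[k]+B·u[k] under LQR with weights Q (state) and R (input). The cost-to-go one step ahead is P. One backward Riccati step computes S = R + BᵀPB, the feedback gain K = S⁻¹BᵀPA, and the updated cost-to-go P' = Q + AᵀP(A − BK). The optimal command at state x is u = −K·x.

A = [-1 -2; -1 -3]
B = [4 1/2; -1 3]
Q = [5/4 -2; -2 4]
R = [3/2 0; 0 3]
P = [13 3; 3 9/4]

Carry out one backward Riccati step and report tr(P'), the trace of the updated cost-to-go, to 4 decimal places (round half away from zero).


9.1730

BᵀP = [49.0000 9.7500; 15.5000 8.2500]
S = R + BᵀPB = [3/2 0; 0 3] + [186.2500 53.7500; 53.7500 32.5000] = [187.7500 53.7500; 53.7500 35.5000]
BᵀPA = [-58.7500 -127.2500; -23.7500 -55.7500]
K = S⁻¹·BᵀPA = [-0.2143 -0.4028; -0.3446 -0.9606]
A−BK = [0.0293 0.0913; -0.1804 -0.5209]
AᵀP(A−BK) = [0.4778 1.2736; 1.2736 3.4452]
P' = Q + AᵀP(A−BK) = [1.7278 -0.7264; -0.7264 7.4452]
tr(P') = 9.1730
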